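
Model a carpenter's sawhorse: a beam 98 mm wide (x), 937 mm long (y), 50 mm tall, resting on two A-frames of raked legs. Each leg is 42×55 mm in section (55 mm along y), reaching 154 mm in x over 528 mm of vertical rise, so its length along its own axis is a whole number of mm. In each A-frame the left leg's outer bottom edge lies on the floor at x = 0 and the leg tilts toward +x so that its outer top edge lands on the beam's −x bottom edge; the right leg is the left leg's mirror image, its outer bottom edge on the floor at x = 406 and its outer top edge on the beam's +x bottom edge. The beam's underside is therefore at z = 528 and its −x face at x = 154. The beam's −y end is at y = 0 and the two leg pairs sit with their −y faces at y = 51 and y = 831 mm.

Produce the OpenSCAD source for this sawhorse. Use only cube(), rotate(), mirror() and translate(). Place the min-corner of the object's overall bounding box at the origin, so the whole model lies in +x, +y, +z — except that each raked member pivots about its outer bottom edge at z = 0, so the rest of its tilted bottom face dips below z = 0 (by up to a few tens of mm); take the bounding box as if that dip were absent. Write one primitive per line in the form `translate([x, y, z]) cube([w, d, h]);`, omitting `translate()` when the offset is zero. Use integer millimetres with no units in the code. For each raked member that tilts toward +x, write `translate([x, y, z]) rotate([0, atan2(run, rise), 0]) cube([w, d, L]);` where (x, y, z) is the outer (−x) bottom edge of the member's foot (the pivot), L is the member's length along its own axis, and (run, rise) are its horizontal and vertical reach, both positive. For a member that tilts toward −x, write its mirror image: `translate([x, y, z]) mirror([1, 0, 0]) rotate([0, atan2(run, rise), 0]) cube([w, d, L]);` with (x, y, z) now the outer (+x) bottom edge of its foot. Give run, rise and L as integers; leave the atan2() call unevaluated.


// leg length = √(154² + 528²) = 550
// right-leg outer foot x = 2·154 + 98 = 406
// beam min-corner = (154, 0, 528)
translate([154, 0, 528]) cube([98, 937, 50]);
translate([0, 51, 0]) rotate([0, atan2(154, 528), 0]) cube([42, 55, 550]);
translate([406, 51, 0]) mirror([1, 0, 0]) rotate([0, atan2(154, 528), 0]) cube([42, 55, 550]);
translate([0, 831, 0]) rotate([0, atan2(154, 528), 0]) cube([42, 55, 550]);
translate([406, 831, 0]) mirror([1, 0, 0]) rotate([0, atan2(154, 528), 0]) cube([42, 55, 550]);


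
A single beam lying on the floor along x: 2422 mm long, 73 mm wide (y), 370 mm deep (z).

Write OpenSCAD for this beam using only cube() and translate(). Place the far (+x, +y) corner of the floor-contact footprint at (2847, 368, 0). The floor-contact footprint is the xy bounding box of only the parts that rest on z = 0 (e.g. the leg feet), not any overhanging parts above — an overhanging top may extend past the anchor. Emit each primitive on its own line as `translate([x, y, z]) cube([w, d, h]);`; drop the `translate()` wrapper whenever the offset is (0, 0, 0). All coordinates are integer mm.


translate([425, 295, 0]) cube([2422, 73, 370]);


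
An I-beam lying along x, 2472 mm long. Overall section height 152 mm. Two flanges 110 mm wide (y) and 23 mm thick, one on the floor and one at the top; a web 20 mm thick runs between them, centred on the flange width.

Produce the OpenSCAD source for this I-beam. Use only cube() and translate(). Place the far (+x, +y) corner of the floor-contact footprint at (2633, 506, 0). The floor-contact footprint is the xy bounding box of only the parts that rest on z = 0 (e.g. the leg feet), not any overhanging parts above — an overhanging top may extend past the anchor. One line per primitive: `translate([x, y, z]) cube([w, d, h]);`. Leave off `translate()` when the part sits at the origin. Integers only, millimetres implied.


translate([161, 396, 0]) cube([2472, 110, 23]);
translate([161, 441, 23]) cube([2472, 20, 106]);
translate([161, 396, 129]) cube([2472, 110, 23]);


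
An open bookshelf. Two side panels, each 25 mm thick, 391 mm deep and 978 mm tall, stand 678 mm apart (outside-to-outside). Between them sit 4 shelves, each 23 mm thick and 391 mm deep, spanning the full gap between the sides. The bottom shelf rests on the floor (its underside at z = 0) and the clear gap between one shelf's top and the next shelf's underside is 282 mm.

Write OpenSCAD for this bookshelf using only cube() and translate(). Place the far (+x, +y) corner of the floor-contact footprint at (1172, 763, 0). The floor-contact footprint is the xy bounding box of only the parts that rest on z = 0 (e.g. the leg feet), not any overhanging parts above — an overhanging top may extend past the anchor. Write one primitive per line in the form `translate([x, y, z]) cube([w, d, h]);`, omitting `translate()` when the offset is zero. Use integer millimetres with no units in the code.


translate([494, 372, 0]) cube([25, 391, 978]);
translate([1147, 372, 0]) cube([25, 391, 978]);
translate([519, 372, 0]) cube([628, 391, 23]);
translate([519, 372, 305]) cube([628, 391, 23]);
translate([519, 372, 610]) cube([628, 391, 23]);
translate([519, 372, 915]) cube([628, 391, 23]);


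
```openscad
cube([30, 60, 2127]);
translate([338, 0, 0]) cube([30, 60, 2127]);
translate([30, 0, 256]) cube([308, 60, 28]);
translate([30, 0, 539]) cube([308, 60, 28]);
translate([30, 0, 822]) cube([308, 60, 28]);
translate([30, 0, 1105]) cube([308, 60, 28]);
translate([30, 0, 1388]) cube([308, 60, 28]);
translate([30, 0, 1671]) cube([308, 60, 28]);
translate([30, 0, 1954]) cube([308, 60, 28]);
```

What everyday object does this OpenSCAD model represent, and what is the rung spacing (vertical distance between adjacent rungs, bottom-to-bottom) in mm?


A ladder. The rung spacing is 283 mm.

Two tall 30×60 posts with 7 short bars between them — a ladder. Adjacent rungs sit at z = 256 and z = 539, so the spacing is 539 − 256 = 283 mm.


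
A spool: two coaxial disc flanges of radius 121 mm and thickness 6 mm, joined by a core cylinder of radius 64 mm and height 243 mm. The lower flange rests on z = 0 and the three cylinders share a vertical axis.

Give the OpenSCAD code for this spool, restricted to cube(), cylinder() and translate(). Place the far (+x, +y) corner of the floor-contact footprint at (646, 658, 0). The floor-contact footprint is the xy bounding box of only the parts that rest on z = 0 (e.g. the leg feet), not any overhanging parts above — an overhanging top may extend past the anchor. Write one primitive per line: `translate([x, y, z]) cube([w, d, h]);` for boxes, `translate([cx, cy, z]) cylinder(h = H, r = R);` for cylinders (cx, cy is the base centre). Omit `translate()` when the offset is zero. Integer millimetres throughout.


translate([525, 537, 0]) cylinder(h = 6, r = 121);
translate([525, 537, 6]) cylinder(h = 243, r = 64);
translate([525, 537, 249]) cylinder(h = 6, r = 121);


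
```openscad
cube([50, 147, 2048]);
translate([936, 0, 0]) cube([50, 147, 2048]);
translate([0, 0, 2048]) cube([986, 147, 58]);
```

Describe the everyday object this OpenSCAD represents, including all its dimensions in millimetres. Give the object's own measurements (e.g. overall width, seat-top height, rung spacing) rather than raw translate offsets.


A door frame. The clear opening is 886 mm wide and 2048 mm high. Two 50 mm wide jambs, 147 mm deep, stand either side of the opening from the floor to the top of the opening. A 58 mm thick head sits across the top of both jambs, spanning the full outside width of the frame.


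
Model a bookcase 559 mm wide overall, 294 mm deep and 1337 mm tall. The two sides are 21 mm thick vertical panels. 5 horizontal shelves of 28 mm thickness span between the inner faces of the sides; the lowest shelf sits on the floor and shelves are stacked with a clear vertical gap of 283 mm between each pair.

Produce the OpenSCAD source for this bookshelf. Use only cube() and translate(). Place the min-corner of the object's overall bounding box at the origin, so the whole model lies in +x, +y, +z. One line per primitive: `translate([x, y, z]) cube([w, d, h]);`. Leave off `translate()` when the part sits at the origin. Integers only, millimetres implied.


cube([21, 294, 1337]);
translate([538, 0, 0]) cube([21, 294, 1337]);
translate([21, 0, 0]) cube([517, 294, 28]);
translate([21, 0, 311]) cube([517, 294, 28]);
translate([21, 0, 622]) cube([517, 294, 28]);
translate([21, 0, 933]) cube([517, 294, 28]);
translate([21, 0, 1244]) cube([517, 294, 28]);


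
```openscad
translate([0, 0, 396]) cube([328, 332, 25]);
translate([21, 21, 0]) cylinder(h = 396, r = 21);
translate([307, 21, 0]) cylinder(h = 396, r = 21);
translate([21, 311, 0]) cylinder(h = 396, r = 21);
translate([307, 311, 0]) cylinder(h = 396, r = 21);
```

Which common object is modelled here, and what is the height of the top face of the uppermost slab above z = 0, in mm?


A stool. The seat height is 421 mm.

A 328×332×25 slab at z = 396 on four corner cylinders — a stool. The seat top is 396 + 25 = 421 mm.


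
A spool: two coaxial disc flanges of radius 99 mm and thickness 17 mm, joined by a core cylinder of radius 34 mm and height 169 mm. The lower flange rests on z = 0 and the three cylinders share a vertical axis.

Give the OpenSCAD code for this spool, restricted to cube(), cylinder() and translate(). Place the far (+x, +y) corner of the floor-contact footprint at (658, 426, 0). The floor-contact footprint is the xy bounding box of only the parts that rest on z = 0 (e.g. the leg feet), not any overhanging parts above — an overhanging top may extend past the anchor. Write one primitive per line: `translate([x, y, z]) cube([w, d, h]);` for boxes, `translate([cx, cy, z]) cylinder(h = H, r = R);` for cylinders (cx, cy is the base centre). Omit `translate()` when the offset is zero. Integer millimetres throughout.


translate([559, 327, 0]) cylinder(h = 17, r = 99);
translate([559, 327, 17]) cylinder(h = 169, r = 34);
translate([559, 327, 186]) cylinder(h = 17, r = 99);


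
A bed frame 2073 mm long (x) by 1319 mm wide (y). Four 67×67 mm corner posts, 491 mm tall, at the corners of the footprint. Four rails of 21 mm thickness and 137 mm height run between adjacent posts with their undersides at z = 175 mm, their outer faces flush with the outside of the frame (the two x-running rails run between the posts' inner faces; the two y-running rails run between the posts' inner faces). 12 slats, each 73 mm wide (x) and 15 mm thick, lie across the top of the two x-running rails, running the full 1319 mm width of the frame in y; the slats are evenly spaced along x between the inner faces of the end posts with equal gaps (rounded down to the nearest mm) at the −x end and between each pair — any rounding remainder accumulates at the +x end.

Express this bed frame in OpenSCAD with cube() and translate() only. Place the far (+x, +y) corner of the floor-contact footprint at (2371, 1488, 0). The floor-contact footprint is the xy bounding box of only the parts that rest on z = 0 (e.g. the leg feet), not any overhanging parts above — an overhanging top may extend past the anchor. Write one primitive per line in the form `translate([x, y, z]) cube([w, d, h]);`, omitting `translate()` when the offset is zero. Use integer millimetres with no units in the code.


// slat z = rail_z + rail_h = 175 + 137 = 312
// slat gap = ⌊(1939 − 12·73) / 13⌋ = 81
translate([298, 169, 0]) cube([67, 67, 491]);
translate([298, 1421, 0]) cube([67, 67, 491]);
translate([2304, 169, 0]) cube([67, 67, 491]);
translate([2304, 1421, 0]) cube([67, 67, 491]);
translate([365, 169, 175]) cube([1939, 21, 137]);
translate([365, 1467, 175]) cube([1939, 21, 137]);
translate([298, 236, 175]) cube([21, 1185, 137]);
translate([2350, 236, 175]) cube([21, 1185, 137]);
translate([446, 169, 312]) cube([73, 1319, 15]);
translate([600, 169, 312]) cube([73, 1319, 15]);
translate([754, 169, 312]) cube([73, 1319, 15]);
translate([908, 169, 312]) cube([73, 1319, 15]);
translate([1062, 169, 312]) cube([73, 1319, 15]);
translate([1216, 169, 312]) cube([73, 1319, 15]);
translate([1370, 169, 312]) cube([73, 1319, 15]);
translate([1524, 169, 312]) cube([73, 1319, 15]);
translate([1678, 169, 312]) cube([73, 1319, 15]);
translate([1832, 169, 312]) cube([73, 1319, 15]);
translate([1986, 169, 312]) cube([73, 1319, 15]);
translate([2140, 169, 312]) cube([73, 1319, 15]);


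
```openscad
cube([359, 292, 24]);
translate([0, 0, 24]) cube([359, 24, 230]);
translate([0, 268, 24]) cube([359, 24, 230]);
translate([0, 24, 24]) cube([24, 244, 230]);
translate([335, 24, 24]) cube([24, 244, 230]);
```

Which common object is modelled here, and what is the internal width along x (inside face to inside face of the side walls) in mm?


An open box. The internal width is 311 mm.

A 359×292 base slab with four walls standing on it — an open box. The base is 359 mm wide and the walls are 24 mm thick, so the internal width is 359 − 2 × 24 = 311 mm.


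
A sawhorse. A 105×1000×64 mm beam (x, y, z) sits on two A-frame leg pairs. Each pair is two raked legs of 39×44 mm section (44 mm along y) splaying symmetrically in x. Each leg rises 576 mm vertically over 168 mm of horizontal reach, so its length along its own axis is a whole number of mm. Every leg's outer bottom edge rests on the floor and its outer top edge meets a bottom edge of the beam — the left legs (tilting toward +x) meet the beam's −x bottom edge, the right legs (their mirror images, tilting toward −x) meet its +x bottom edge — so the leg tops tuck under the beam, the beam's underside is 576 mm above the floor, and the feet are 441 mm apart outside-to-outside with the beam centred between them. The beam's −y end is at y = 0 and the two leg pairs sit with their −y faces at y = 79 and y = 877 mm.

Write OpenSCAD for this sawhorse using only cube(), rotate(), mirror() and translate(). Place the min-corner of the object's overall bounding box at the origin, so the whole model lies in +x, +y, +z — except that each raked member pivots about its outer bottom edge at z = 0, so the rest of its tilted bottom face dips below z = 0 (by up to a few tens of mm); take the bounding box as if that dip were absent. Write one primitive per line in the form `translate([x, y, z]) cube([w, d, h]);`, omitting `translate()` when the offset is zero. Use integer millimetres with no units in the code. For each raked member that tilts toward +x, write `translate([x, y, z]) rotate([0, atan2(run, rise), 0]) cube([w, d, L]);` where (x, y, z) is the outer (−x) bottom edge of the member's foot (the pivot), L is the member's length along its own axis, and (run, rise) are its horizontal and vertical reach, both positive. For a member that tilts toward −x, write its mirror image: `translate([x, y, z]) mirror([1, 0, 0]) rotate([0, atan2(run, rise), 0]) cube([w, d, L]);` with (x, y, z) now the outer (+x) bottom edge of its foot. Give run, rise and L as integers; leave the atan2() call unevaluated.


translate([168, 0, 576]) cube([105, 1000, 64]);
translate([0, 79, 0]) rotate([0, atan2(168, 576), 0]) cube([39, 44, 600]);
translate([441, 79, 0]) mirror([1, 0, 0]) rotate([0, atan2(168, 576), 0]) cube([39, 44, 600]);
translate([0, 877, 0]) rotate([0, atan2(168, 576), 0]) cube([39, 44, 600]);
translate([441, 877, 0]) mirror([1, 0, 0]) rotate([0, atan2(168, 576), 0]) cube([39, 44, 600]);


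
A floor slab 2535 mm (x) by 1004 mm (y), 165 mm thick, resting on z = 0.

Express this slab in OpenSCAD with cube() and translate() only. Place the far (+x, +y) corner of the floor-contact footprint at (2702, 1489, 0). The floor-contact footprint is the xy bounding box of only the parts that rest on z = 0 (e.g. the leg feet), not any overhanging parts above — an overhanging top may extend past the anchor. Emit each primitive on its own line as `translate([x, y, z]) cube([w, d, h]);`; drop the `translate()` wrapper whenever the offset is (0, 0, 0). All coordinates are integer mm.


translate([167, 485, 0]) cube([2535, 1004, 165]);


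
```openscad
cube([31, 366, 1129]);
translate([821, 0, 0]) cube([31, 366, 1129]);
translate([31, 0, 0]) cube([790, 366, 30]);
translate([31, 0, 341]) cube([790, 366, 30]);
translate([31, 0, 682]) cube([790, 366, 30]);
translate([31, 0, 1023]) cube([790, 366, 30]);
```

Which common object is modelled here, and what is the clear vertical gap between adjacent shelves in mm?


A bookshelf. The clear shelf gap is 311 mm.

Two tall side panels with 4 horizontal boards between them — a bookshelf. The first two shelf undersides are at z = 0 and z = 341; with shelf thickness 30, the clear gap is 341 − 0 − 30 = 311 mm.


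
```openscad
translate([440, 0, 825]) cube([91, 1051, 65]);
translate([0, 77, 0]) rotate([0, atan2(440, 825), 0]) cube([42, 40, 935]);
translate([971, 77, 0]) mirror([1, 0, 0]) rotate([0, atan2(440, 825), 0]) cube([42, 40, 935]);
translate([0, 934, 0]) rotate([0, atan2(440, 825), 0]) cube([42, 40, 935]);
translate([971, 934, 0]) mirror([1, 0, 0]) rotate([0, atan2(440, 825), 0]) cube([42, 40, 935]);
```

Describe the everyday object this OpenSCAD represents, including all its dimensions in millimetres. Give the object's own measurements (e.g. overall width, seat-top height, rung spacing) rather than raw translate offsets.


A sawhorse. A 91×1051×65 mm beam (x, y, z) sits on two A-frame leg pairs. Each pair is two raked legs of 42×40 mm section (40 mm along y) splaying symmetrically in x. Each leg rises 825 mm vertically over 440 mm of horizontal reach and is 935 mm long along its own axis. Every leg's outer bottom edge rests on the floor and its outer top edge meets a bottom edge of the beam — the left legs (tilting toward +x) meet the beam's −x bottom edge, the right legs (their mirror images, tilting toward −x) meet its +x bottom edge — so the leg tops tuck under the beam, the beam's underside is 825 mm above the floor, and the feet are 971 mm apart outside-to-outside with the beam centred between them. The two leg pairs are set in 77 mm from either end of the beam.


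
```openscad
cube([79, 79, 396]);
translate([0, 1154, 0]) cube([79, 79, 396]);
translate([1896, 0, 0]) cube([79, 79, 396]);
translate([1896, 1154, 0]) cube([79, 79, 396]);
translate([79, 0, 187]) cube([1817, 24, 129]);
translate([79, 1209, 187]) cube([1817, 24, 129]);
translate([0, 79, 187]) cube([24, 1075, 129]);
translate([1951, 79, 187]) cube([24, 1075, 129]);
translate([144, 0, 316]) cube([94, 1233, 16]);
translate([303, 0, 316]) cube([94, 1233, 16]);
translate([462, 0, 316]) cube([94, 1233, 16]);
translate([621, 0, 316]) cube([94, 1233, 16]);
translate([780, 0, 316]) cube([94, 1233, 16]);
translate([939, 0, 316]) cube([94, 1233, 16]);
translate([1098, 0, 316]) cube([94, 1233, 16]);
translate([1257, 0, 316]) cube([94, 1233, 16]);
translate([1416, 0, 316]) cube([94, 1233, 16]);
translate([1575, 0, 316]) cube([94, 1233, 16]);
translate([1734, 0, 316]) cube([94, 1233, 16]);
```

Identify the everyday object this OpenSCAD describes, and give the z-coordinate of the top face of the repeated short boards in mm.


A bed frame. The slat-top height is 332 mm.

Four posts, four rails, and a row of slats — a bed frame. Slats sit on the rails at z = 187 + 129 = 316; with slat thickness 16, the top is 332 mm.


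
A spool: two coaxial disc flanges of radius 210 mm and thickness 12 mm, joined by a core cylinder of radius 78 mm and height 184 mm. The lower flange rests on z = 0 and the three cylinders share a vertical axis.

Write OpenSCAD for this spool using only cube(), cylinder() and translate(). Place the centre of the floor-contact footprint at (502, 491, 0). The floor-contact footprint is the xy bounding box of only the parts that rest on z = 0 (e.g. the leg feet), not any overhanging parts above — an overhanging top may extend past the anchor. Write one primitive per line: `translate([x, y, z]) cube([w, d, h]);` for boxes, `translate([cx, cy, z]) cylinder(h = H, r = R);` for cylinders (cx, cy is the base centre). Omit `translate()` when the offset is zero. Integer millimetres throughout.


translate([502, 491, 0]) cylinder(h = 12, r = 210);
translate([502, 491, 12]) cylinder(h = 184, r = 78);
translate([502, 491, 196]) cylinder(h = 12, r = 210);


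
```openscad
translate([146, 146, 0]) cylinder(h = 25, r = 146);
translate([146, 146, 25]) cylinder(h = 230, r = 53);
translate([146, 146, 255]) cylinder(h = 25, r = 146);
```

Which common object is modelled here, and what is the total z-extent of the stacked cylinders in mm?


A spool. The overall height is 280 mm.

Three coaxial cylinders, large–small–large — a spool. Two 25 mm flanges and a 230 mm core give 25 + 230 + 25 = 280 mm.


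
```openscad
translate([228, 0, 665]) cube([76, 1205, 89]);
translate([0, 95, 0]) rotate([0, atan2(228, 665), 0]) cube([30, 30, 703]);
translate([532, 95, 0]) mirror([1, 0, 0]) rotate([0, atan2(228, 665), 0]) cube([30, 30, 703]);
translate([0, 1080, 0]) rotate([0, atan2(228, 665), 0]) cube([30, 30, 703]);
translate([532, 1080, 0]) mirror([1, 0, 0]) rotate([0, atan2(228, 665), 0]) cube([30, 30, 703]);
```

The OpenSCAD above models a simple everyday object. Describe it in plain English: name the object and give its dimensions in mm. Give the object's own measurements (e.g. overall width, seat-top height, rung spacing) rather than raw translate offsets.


A sawhorse. A 76×1205×89 mm beam (x, y, z) sits on two A-frame leg pairs. Each pair is two raked legs of 30×30 mm section (30 mm along y) splaying symmetrically in x. Each leg rises 665 mm vertically over 228 mm of horizontal reach and is 703 mm long along its own axis. Every leg's outer bottom edge rests on the floor and its outer top edge meets a bottom edge of the beam — the left legs (tilting toward +x) meet the beam's −x bottom edge, the right legs (their mirror images, tilting toward −x) meet its +x bottom edge — so the leg tops tuck under the beam, the beam's underside is 665 mm above the floor, and the feet are 532 mm apart outside-to-outside with the beam centred between them. The two leg pairs are set in 95 mm from either end of the beam.


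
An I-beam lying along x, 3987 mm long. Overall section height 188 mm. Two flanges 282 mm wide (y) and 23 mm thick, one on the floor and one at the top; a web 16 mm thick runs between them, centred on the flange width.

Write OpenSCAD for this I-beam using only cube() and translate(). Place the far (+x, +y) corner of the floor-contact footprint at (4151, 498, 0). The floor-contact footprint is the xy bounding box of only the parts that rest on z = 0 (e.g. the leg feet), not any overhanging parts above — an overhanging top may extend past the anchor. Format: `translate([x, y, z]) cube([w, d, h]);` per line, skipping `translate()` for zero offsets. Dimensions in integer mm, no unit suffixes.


translate([164, 216, 0]) cube([3987, 282, 23]);
translate([164, 349, 23]) cube([3987, 16, 142]);
translate([164, 216, 165]) cube([3987, 282, 23]);


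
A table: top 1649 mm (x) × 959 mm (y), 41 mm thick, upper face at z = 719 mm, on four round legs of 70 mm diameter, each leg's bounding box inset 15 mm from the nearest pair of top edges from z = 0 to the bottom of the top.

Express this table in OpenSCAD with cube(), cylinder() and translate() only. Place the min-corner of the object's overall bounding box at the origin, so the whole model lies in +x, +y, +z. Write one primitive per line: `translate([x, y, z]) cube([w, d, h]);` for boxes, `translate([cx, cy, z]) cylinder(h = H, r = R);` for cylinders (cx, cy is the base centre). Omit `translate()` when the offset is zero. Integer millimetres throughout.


translate([0, 0, 678]) cube([1649, 959, 41]);
translate([50, 50, 0]) cylinder(h = 678, r = 35);
translate([1599, 50, 0]) cylinder(h = 678, r = 35);
translate([50, 909, 0]) cylinder(h = 678, r = 35);
translate([1599, 909, 0]) cylinder(h = 678, r = 35);


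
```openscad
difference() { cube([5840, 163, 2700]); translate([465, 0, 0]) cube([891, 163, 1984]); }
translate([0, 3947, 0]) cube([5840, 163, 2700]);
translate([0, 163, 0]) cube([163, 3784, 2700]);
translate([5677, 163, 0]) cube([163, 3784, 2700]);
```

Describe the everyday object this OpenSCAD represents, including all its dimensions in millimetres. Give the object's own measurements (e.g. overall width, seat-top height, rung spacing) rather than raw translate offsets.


A single room: four walls, each 2700 mm tall and 163 mm thick, enclosing an outside footprint 5840×4110 mm (x × y), no floor or roof. The front and back walls (−y and +y sides) run the full x-width; the side walls fit between their inner faces. A door opening 891 mm wide and 1984 mm tall is cut through the front wall from the floor up, its −x edge 465 mm from the wall's −x end.


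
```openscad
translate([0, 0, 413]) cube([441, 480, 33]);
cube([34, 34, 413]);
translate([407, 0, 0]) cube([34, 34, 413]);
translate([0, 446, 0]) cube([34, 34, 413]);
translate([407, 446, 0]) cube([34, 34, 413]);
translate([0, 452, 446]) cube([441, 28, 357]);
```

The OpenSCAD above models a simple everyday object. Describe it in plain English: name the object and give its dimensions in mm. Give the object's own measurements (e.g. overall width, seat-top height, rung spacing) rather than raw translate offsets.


A chair. The seat is a 441×480×33 mm slab with its top at z = 446 mm, on four 34×34 mm corner legs (flush with the seat edges, standing on z = 0). A flat backrest 28 mm thick, 357 mm tall, spans the full seat width and rises from the seat top along its +y edge, rear face flush with the rear of the seat.


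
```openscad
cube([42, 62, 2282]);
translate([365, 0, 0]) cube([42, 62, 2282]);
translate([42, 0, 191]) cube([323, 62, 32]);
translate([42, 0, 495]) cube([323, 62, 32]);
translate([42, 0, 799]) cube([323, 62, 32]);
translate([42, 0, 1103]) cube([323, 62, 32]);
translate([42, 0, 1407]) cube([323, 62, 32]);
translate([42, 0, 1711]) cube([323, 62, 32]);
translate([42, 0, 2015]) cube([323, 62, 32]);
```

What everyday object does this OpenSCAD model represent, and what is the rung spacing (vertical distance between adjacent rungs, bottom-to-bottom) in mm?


A ladder. The rung spacing is 304 mm.

Two tall 42×62 posts with 7 short bars between them — a ladder. Adjacent rungs sit at z = 191 and z = 495, so the spacing is 495 − 191 = 304 mm.


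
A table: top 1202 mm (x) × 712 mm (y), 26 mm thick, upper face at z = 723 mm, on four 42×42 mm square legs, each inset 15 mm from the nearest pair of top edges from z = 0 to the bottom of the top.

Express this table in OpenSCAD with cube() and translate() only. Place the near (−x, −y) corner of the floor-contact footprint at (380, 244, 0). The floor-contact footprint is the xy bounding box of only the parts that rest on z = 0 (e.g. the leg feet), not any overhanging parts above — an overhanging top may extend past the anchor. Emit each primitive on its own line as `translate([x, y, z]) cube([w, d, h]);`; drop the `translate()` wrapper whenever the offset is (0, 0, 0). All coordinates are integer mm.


translate([365, 229, 697]) cube([1202, 712, 26]);
translate([380, 244, 0]) cube([42, 42, 697]);
translate([1510, 244, 0]) cube([42, 42, 697]);
translate([380, 884, 0]) cube([42, 42, 697]);
translate([1510, 884, 0]) cube([42, 42, 697]);


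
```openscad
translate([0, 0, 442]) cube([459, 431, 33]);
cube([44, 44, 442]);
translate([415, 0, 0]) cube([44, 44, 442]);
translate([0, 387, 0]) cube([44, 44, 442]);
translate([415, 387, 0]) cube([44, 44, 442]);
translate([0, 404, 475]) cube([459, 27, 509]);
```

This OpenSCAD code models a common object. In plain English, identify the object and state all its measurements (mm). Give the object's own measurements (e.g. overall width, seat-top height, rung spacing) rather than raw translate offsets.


A chair. The seat is a 459×431×33 mm slab with its top at z = 475 mm, on four 44×44 mm corner legs (flush with the seat edges, standing on z = 0). A flat backrest 27 mm thick, 509 mm tall, spans the full seat width and rises from the seat top along its +y edge, rear face flush with the rear of the seat.


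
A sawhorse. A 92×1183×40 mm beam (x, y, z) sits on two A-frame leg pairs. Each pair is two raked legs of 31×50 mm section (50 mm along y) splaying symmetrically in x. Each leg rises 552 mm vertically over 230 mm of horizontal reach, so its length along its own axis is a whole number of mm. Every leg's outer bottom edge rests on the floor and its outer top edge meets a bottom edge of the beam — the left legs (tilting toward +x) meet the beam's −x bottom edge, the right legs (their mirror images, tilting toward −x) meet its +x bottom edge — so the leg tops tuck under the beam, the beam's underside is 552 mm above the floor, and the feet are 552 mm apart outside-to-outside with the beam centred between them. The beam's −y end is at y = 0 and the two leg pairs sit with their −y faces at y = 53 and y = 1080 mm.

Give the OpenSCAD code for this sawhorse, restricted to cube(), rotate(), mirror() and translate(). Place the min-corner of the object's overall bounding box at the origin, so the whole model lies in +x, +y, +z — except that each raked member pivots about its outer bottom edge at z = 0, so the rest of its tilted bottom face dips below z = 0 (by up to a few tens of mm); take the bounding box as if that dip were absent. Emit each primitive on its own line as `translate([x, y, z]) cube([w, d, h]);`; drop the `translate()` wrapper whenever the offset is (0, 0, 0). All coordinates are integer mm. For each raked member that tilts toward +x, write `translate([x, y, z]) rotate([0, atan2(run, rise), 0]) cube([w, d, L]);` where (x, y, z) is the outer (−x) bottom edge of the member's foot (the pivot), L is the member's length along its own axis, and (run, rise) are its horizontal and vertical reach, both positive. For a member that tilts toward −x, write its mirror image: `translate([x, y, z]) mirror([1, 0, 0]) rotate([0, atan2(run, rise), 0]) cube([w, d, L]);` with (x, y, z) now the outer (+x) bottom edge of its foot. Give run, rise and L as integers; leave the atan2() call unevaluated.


// leg length = √(230² + 552²) = 598
// right-leg outer foot x = 2·230 + 92 = 552
// beam min-corner = (230, 0, 552)
translate([230, 0, 552]) cube([92, 1183, 40]);
translate([0, 53, 0]) rotate([0, atan2(230, 552), 0]) cube([31, 50, 598]);
translate([552, 53, 0]) mirror([1, 0, 0]) rotate([0, atan2(230, 552), 0]) cube([31, 50, 598]);
translate([0, 1080, 0]) rotate([0, atan2(230, 552), 0]) cube([31, 50, 598]);
translate([552, 1080, 0]) mirror([1, 0, 0]) rotate([0, atan2(230, 552), 0]) cube([31, 50, 598]);


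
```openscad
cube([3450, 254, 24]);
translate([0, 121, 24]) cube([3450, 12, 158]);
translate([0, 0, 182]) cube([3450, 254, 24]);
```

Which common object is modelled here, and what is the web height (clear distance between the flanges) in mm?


An I-beam. The web height is 158 mm.

Two wide flanges with a thin centred web — an I-beam. Overall 206 mm minus two 24 mm flanges gives a web of 206 − 2·24 = 158 mm.


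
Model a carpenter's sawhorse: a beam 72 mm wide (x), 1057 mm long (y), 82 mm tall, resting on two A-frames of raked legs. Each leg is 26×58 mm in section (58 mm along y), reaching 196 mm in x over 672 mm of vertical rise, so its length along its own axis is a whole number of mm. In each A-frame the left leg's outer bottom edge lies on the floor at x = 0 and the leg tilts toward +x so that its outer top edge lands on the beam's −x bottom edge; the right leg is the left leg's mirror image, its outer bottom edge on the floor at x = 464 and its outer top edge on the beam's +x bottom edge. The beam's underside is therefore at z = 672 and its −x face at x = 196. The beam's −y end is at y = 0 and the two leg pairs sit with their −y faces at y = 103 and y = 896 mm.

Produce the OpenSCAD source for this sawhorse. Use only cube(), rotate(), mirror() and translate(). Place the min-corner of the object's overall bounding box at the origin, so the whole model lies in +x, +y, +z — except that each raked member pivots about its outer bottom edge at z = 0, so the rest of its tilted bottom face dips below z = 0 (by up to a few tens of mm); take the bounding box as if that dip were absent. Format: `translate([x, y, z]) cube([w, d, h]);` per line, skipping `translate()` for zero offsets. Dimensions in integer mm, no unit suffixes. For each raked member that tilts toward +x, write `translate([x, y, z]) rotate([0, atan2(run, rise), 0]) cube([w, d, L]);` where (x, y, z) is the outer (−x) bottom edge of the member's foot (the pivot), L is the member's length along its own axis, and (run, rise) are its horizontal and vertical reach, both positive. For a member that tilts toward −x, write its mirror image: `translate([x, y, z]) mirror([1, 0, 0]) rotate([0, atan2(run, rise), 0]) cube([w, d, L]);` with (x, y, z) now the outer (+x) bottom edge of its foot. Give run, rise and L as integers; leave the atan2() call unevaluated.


translate([196, 0, 672]) cube([72, 1057, 82]);
translate([0, 103, 0]) rotate([0, atan2(196, 672), 0]) cube([26, 58, 700]);
translate([464, 103, 0]) mirror([1, 0, 0]) rotate([0, atan2(196, 672), 0]) cube([26, 58, 700]);
translate([0, 896, 0]) rotate([0, atan2(196, 672), 0]) cube([26, 58, 700]);
translate([464, 896, 0]) mirror([1, 0, 0]) rotate([0, atan2(196, 672), 0]) cube([26, 58, 700]);


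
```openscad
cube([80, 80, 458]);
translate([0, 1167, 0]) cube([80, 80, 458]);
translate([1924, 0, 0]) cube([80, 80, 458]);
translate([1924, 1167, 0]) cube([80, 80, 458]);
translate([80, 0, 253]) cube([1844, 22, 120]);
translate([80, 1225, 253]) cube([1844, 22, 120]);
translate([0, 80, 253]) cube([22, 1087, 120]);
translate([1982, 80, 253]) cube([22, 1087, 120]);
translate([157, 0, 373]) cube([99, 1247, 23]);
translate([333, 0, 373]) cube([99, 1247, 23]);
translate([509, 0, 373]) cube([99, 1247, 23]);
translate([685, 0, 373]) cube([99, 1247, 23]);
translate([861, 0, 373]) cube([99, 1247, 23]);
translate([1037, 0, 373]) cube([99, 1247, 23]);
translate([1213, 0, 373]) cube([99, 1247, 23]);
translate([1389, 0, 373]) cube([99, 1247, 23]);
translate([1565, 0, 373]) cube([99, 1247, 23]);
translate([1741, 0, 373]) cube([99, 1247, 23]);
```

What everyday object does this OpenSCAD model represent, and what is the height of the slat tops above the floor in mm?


A bed frame. The slat-top height is 396 mm.

Four posts, four rails, and a row of slats — a bed frame. Slats sit on the rails at z = 253 + 120 = 373; with slat thickness 23, the top is 396 mm.


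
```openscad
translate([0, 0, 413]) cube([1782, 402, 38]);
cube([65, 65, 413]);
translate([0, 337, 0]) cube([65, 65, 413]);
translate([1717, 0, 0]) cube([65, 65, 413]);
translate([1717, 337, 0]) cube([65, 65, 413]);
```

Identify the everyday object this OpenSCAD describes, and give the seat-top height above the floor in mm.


A bench. The seat-top height is 451 mm.

A long slab on four corner posts — a bench. The slab sits at z = 413 with thickness 38, so the top is 413 + 38 = 451 mm.


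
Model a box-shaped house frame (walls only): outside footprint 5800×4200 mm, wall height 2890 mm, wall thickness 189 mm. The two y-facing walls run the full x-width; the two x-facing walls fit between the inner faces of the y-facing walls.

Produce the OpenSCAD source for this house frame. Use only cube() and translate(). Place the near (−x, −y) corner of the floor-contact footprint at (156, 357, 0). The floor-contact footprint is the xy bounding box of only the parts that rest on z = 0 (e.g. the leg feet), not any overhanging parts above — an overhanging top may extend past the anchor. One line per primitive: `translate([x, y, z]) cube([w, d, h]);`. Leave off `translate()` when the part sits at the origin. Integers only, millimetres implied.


translate([156, 357, 0]) cube([5800, 189, 2890]);
translate([156, 4368, 0]) cube([5800, 189, 2890]);
translate([156, 546, 0]) cube([189, 3822, 2890]);
translate([5767, 546, 0]) cube([189, 3822, 2890]);


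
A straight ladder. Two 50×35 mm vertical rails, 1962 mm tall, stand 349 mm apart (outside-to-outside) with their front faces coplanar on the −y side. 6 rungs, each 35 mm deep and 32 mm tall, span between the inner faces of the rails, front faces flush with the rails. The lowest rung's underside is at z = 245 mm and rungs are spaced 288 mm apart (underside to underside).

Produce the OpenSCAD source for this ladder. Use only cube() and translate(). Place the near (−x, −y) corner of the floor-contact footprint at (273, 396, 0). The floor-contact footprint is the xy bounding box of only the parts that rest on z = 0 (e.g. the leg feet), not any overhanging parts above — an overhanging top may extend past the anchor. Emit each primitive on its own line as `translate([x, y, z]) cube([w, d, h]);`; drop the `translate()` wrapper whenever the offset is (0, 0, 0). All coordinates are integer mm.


// rung span = 349 - 2*50 = 249
// rung[k] z = 245 + k*288
translate([273, 396, 0]) cube([50, 35, 1962]);
translate([572, 396, 0]) cube([50, 35, 1962]);
translate([323, 396, 245]) cube([249, 35, 32]);
translate([323, 396, 533]) cube([249, 35, 32]);
translate([323, 396, 821]) cube([249, 35, 32]);
translate([323, 396, 1109]) cube([249, 35, 32]);
translate([323, 396, 1397]) cube([249, 35, 32]);
translate([323, 396, 1685]) cube([249, 35, 32]);


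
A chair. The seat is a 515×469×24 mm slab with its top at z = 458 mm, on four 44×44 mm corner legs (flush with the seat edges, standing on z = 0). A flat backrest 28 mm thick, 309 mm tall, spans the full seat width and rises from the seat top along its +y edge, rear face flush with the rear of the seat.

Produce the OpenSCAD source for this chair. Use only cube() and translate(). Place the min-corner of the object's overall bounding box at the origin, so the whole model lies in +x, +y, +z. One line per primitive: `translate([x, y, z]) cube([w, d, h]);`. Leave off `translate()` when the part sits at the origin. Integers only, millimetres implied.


// leg_h = 458 - 24 = 434
translate([0, 0, 434]) cube([515, 469, 24]);
cube([44, 44, 434]);
translate([471, 0, 0]) cube([44, 44, 434]);
translate([0, 425, 0]) cube([44, 44, 434]);
translate([471, 425, 0]) cube([44, 44, 434]);
translate([0, 441, 458]) cube([515, 28, 309]);


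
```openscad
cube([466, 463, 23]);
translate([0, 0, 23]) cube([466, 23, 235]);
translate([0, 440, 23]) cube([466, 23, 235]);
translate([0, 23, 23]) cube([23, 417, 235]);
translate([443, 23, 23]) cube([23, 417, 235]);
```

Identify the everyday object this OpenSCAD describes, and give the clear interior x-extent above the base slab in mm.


An open box. The internal width is 420 mm.

A 466×463 base slab with four walls standing on it — an open box. The base is 466 mm wide and the walls are 23 mm thick, so the internal width is 466 − 2 × 23 = 420 mm.


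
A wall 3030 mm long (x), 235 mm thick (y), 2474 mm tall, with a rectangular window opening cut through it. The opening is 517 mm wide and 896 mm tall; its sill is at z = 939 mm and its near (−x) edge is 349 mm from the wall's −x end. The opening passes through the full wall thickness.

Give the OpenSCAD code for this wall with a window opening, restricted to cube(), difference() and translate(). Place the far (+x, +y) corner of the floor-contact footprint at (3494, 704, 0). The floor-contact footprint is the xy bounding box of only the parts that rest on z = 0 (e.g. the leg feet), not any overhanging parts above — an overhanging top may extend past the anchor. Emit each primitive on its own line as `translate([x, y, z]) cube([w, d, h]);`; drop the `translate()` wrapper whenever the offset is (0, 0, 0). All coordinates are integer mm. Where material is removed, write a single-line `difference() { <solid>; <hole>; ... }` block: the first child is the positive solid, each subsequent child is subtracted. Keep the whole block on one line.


difference() { translate([464, 469, 0]) cube([3030, 235, 2474]); translate([813, 469, 939]) cube([517, 235, 896]); }


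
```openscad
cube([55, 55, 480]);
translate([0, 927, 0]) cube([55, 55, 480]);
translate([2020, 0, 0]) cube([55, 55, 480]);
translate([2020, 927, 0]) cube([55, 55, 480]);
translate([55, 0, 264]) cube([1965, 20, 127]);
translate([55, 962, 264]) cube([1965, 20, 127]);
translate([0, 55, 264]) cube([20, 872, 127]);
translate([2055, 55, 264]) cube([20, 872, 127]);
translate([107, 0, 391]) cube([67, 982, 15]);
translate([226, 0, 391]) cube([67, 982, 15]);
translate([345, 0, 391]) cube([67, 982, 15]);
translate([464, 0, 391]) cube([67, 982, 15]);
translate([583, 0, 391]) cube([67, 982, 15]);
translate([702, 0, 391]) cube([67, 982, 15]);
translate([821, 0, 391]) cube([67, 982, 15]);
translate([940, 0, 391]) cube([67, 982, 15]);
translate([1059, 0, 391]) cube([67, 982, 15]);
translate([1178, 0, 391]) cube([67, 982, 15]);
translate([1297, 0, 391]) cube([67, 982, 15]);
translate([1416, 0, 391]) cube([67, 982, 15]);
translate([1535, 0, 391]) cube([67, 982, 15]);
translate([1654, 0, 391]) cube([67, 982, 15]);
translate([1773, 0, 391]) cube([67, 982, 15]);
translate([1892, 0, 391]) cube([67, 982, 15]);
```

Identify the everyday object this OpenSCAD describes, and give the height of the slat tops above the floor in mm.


A bed frame. The slat-top height is 406 mm.

Four posts, four rails, and a row of slats — a bed frame. Slats sit on the rails at z = 264 + 127 = 391; with slat thickness 15, the top is 406 mm.
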